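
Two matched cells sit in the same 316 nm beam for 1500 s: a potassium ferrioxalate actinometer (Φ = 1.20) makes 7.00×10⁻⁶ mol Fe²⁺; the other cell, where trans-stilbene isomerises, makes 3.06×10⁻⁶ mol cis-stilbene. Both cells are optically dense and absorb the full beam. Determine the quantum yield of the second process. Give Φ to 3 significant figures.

Φ = 0.525

Photons absorbed by the actinometer: 7.00×10⁻⁶ / 1.20 = 5.833×10⁻⁶ mol.
Φ(unknown) = 3.06×10⁻⁶ / 5.833×10⁻⁶ = 0.525.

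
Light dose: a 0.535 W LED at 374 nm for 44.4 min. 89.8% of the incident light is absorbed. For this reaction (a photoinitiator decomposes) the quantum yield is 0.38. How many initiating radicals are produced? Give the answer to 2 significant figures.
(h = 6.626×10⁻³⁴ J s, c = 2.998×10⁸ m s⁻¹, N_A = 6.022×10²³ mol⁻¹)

9.2×10²⁰ initiating radicals

Photon energy at 374 nm: hc/λ = (6.626×10⁻³⁴)(2.998×10⁸)/(374×10⁻⁹) = 5.311×10⁻¹⁹ J.
Energy delivered: (0.535 W)(2664 s) = 1425 J.
Photons incident: 1425 / 5.311×10⁻¹⁹ = 2.683×10²¹, i.e. 2.683×10²¹/6.022×10²³ = 0.004455 mol.
Photons absorbed: 0.898 × 0.004455 = 0.004001 mol.
Product: Φ × n_abs = 0.38 × 0.004001 = 0.001520 mol.
As a count: 0.001520 × 6.022×10²³ = 9.2×10²⁰.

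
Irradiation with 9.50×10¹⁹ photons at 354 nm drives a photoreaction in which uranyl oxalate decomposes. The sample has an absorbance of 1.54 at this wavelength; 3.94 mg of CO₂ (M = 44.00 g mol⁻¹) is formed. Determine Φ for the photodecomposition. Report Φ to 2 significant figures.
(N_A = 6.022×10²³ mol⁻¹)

Φ = 0.58

Product: 3.94 mg / 44.00 g mol⁻¹ = 8.955×10⁻⁵ mol.
Moles of photons: 9.50×10¹⁹ / 6.022×10²³ = 1.578×10⁻⁴ mol.
Fraction absorbed: 1 − 10^(−1.54) = 0.9712.
Photons absorbed: 0.9712 × 1.578×10⁻⁴ = 1.533×10⁻⁴ mol.
Φ = 8.955×10⁻⁵ mol / 1.533×10⁻⁴ mol photons = 0.58.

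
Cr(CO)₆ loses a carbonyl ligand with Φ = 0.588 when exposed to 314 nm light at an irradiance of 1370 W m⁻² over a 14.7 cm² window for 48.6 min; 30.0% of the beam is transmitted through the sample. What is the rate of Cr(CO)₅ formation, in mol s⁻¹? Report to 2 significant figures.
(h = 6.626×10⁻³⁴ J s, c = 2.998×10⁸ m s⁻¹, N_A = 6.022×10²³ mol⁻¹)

2.2×10⁻⁶ mol s⁻¹

Photon energy at 314 nm: hc/λ = (6.626×10⁻³⁴)(2.998×10⁸)/(314×10⁻⁹) = 6.326×10⁻¹⁹ J.
Energy delivered: (1370 W m⁻²)(14.7×10⁻⁴ m²)(2916 s) = 5873 J.
Photons incident: 5873 / 6.326×10⁻¹⁹ = 9.284×10²¹, i.e. 9.284×10²¹/6.022×10²³ = 0.01542 mol.
Fraction absorbed: 1 − 30.0/100 = 0.7000.
Photons absorbed: 0.7000 × 0.01542 = 0.01079 mol.
Product formed: 0.588 × 0.01079 = 0.006345 mol.
Rate: 0.006345 / 2916 s = 2.2×10⁻⁶ mol s⁻¹.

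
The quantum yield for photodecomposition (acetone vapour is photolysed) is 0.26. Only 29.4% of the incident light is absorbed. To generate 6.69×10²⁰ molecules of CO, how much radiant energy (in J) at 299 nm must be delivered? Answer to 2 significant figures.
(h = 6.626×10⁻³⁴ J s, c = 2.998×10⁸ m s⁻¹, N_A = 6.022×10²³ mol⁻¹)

5800 J

Product: 6.69×10²⁰ / 6.022×10²³ = 0.001111 mol.
Photons that must be absorbed: 0.001111 / 0.26 = 0.004273 mol.
Incident photons needed: 0.004273 / 0.294 = 0.01453 mol.
Photon energy: hc/λ = 6.644×10⁻¹⁹ J; per mole, 4.001×10⁵ J mol⁻¹.
Energy required: 0.01453 × 4.001×10⁵ = 5800 J.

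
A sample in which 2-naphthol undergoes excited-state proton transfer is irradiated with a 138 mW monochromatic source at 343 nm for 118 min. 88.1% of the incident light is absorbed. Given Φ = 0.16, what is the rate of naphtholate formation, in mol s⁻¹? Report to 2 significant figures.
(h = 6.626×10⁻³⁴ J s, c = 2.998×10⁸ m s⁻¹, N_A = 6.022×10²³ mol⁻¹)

Photon energy at 343 nm: hc/λ = (6.626×10⁻³⁴)(2.998×10⁸)/(343×10⁻⁹) = 5.791×10⁻¹⁹ J.
Energy delivered: (138 mW)(7080 s) = 977.0 J.
Photons incident: 977.0 / 5.791×10⁻¹⁹ = 1.687×10²¹, i.e. 1.687×10²¹/6.022×10²³ = 0.002801 mol.
Photons absorbed: 0.881 × 0.002801 = 0.002468 mol.
Product formed: 0.16 × 0.002468 = 3.949×10⁻⁴ mol.
Rate: 3.949×10⁻⁴ / 7080 s = 5.6×10⁻⁸ mol s⁻¹.

5.6×10⁻⁸ mol s⁻¹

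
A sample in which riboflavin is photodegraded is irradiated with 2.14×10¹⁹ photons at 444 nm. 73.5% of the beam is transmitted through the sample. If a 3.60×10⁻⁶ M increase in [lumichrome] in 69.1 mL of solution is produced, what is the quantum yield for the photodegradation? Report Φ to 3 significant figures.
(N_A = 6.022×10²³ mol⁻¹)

Φ = 0.0264

Product: (3.60×10⁻⁶ M)(0.0691 L) = 2.488×10⁻⁷ mol.
Moles of photons: 2.14×10¹⁹ / 6.022×10²³ = 3.554×10⁻⁵ mol.
Fraction absorbed: 1 − 73.5/100 = 0.2650.
Photons absorbed: 0.2650 × 3.554×10⁻⁵ = 9.418×10⁻⁶ mol.
Φ = 2.488×10⁻⁷ mol / 9.418×10⁻⁶ mol photons = 0.0264.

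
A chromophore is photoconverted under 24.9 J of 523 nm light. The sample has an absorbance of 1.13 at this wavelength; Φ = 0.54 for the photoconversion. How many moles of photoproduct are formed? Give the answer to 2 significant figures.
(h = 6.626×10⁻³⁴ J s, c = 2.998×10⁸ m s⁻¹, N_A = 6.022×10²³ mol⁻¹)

5.4×10⁻⁵ mol

Photon energy at 523 nm: hc/λ = (6.626×10⁻³⁴)(2.998×10⁸)/(523×10⁻⁹) = 3.798×10⁻¹⁹ J.
Photons incident: 24.9 / 3.798×10⁻¹⁹ = 6.556×10¹⁹, i.e. 6.556×10¹⁹/6.022×10²³ = 1.089×10⁻⁴ mol.
Fraction absorbed: 1 − 10^(−1.13) = 0.9259.
Photons absorbed: 0.9259 × 1.089×10⁻⁴ = 1.008×10⁻⁴ mol.
Product: Φ × n_abs = 0.54 × 1.008×10⁻⁴ = 5.443×10⁻⁵ mol.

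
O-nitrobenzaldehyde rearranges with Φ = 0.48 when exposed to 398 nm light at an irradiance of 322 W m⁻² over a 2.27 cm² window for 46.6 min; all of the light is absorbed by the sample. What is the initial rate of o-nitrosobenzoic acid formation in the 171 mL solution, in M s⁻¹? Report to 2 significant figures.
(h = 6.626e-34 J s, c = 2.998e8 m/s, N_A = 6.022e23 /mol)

Photon energy at 398 nm: hc/λ = (6.626e-34)(2.998e8)/(398e-9) = 4.991e-19 J.
Energy delivered: (322 W m⁻²)(2.27e-4 m²)(2796 s) = 204.4 J.
Photons incident: 204.4 / 4.991e-19 = 4.095e20, i.e. 4.095e20/6.022e23 = 6.800e-4 mol.
Product formed: 0.48 × 6.800e-4 = 3.264e-4 mol.
Rate: 3.264e-4 mol / (2796 s × 0.171 L) = 6.8e-7 M s⁻¹.

6.8e-7 M s⁻¹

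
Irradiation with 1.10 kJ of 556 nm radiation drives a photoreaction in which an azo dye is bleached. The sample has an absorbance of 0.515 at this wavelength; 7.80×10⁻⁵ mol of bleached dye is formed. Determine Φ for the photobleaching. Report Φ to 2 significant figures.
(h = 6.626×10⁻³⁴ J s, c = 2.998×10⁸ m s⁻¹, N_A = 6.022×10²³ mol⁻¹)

Φ = 0.022

Photon energy at 556 nm: hc/λ = (6.626×10⁻³⁴)(2.998×10⁸)/(556×10⁻⁹) = 3.573×10⁻¹⁹ J.
Incident energy: 1.10 kJ = 1100 J.
Photons incident: 1100 / 3.573×10⁻¹⁹ = 3.079×10²¹, i.e. 3.079×10²¹/6.022×10²³ = 0.005113 mol.
Fraction absorbed: 1 − 10^(−0.515) = 0.6945.
Photons absorbed: 0.6945 × 0.005113 = 0.003551 mol.
Φ = 7.80×10⁻⁵ mol / 0.003551 mol photons = 0.022.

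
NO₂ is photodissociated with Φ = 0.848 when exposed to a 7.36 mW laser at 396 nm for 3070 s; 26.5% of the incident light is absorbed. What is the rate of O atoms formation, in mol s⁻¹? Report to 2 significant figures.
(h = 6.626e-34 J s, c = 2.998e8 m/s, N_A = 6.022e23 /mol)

Photon energy at 396 nm: hc/λ = (6.626e-34)(2.998e8)/(396e-9) = 5.016e-19 J.
Energy delivered: (7.36 mW)(3070 s) = 22.60 J.
Photons incident: 22.60 / 5.016e-19 = 4.506e19, i.e. 4.506e19/6.022e23 = 7.483e-5 mol.
Photons absorbed: 0.265 × 7.483e-5 = 1.983e-5 mol.
Product formed: 0.848 × 1.983e-5 = 1.682e-5 mol.
Rate: 1.682e-5 / 3070 s = 5.5e-9 mol s⁻¹.

5.5e-9 mol s⁻¹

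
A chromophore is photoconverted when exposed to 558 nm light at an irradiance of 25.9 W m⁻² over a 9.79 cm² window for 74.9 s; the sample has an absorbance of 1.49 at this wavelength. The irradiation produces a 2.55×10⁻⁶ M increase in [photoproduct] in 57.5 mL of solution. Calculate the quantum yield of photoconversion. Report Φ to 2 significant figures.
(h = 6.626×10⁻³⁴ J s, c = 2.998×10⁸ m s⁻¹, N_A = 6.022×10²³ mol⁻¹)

Product: (2.55×10⁻⁶ M)(0.0575 L) = 1.466×10⁻⁷ mol.
Photon energy at 558 nm: hc/λ = (6.626×10⁻³⁴)(2.998×10⁸)/(558×10⁻⁹) = 3.560×10⁻¹⁹ J.
Energy delivered: (25.9 W m⁻²)(9.79×10⁻⁴ m²)(74.9 s) = 1.899 J.
Photons incident: 1.899 / 3.560×10⁻¹⁹ = 5.334×10¹⁸, i.e. 5.334×10¹⁸/6.022×10²³ = 8.858×10⁻⁶ mol.
Fraction absorbed: 1 − 10^(−1.49) = 0.9676.
Photons absorbed: 0.9676 × 8.858×10⁻⁶ = 8.571×10⁻⁶ mol.
Φ = 1.466×10⁻⁷ mol / 8.571×10⁻⁶ mol photons = 0.017.

Φ = 0.017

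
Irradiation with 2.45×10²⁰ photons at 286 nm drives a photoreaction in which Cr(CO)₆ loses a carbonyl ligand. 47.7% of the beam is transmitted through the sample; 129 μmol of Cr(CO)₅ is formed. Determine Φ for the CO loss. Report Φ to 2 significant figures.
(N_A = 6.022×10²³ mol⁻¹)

Product: 129 μmol = 1.29×10⁻⁴ mol.
Moles of photons: 2.45×10²⁰ / 6.022×10²³ = 4.068×10⁻⁴ mol.
Fraction absorbed: 1 − 47.7/100 = 0.5230.
Photons absorbed: 0.5230 × 4.068×10⁻⁴ = 2.128×10⁻⁴ mol.
Φ = 1.29×10⁻⁴ mol / 2.128×10⁻⁴ mol photons = 0.61.

Φ = 0.61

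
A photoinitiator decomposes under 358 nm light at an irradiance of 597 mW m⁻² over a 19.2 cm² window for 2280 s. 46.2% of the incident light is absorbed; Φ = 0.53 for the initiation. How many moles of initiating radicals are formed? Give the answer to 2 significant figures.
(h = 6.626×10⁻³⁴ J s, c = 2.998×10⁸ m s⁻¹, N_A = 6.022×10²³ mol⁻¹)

1.9×10⁻⁶ mol

Photon energy at 358 nm: hc/λ = (6.626×10⁻³⁴)(2.998×10⁸)/(358×10⁻⁹) = 5.549×10⁻¹⁹ J.
Energy delivered: (597 mW m⁻²)(19.2×10⁻⁴ m²)(2280 s) = 2.613 J.
Photons incident: 2.613 / 5.549×10⁻¹⁹ = 4.709×10¹⁸, i.e. 4.709×10¹⁸/6.022×10²³ = 7.820×10⁻⁶ mol.
Photons absorbed: 0.462 × 7.820×10⁻⁶ = 3.613×10⁻⁶ mol.
Product: Φ × n_abs = 0.53 × 3.613×10⁻⁶ = 1.915×10⁻⁶ mol.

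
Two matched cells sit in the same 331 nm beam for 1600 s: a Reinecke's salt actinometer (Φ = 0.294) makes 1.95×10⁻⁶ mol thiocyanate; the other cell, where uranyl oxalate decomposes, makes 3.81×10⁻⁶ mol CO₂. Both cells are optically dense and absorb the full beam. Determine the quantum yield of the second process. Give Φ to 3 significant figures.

Photons absorbed by the actinometer: 1.95×10⁻⁶ / 0.294 = 6.633×10⁻⁶ mol.
Φ(unknown) = 3.81×10⁻⁶ / 6.633×10⁻⁶ = 0.574.

Φ = 0.574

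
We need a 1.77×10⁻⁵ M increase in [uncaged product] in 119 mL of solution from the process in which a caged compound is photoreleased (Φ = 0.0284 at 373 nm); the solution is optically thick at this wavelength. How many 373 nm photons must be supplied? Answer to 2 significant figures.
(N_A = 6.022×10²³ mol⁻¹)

Product: (1.77×10⁻⁵ M)(0.119 L) = 2.106×10⁻⁶ mol.
Photons that must be absorbed: 2.106×10⁻⁶ / 0.0284 = 7.415×10⁻⁵ mol.
Photon count: 7.415×10⁻⁵ × 6.022×10²³ = 4.5×10¹⁹.

4.5×10¹⁹ photons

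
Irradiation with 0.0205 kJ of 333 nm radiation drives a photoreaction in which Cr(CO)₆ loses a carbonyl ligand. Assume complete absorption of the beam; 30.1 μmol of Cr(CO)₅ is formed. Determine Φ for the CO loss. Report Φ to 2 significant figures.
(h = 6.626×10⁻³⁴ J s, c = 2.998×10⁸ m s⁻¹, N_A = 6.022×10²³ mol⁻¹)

Product: 30.1 μmol = 3.01×10⁻⁵ mol.
Photon energy at 333 nm: hc/λ = (6.626×10⁻³⁴)(2.998×10⁸)/(333×10⁻⁹) = 5.965×10⁻¹⁹ J.
Incident energy: 0.0205 kJ = 20.5 J.
Photons incident: 20.5 / 5.965×10⁻¹⁹ = 3.437×10¹⁹, i.e. 3.437×10¹⁹/6.022×10²³ = 5.707×10⁻⁵ mol.
Φ = 3.01×10⁻⁵ mol / 5.707×10⁻⁵ mol photons = 0.53.

Φ = 0.53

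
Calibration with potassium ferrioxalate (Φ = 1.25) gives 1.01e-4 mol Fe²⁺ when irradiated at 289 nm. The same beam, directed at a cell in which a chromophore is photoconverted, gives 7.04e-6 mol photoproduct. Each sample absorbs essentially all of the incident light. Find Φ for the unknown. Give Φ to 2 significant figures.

Φ = 0.087

Photons absorbed by the actinometer: 1.01e-4 / 1.25 = 8.080e-5 mol.
Φ(unknown) = 7.04e-6 / 8.080e-5 = 0.087.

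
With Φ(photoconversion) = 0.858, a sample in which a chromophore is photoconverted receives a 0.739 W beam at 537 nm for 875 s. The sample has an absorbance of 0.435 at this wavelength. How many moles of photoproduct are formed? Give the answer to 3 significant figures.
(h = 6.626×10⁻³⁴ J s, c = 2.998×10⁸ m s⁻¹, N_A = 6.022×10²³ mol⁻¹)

0.00158 mol

Photon energy at 537 nm: hc/λ = (6.626×10⁻³⁴)(2.998×10⁸)/(537×10⁻⁹) = 3.699×10⁻¹⁹ J.
Energy delivered: (0.739 W)(875 s) = 646.6 J.
Photons incident: 646.6 / 3.699×10⁻¹⁹ = 1.748×10²¹, i.e. 1.748×10²¹/6.022×10²³ = 0.002903 mol.
Fraction absorbed: 1 − 10^(−0.435) = 0.6327.
Photons absorbed: 0.6327 × 0.002903 = 0.001837 mol.
Product: Φ × n_abs = 0.858 × 0.001837 = 0.001576 mol.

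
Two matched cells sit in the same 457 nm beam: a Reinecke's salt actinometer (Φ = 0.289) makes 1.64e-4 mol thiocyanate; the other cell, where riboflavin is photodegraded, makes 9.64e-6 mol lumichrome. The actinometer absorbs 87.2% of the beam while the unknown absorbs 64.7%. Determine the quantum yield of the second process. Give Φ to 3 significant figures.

Φ = 0.0229

Photons absorbed by the actinometer: 1.64e-4 / 0.289 = 5.675e-4 mol.
Incident flux: 5.675e-4 / 0.872 = 6.508e-4 einstein.
Absorbed by unknown: 0.647 × 6.508e-4 = 4.211e-4 mol.
Φ(unknown) = 9.64e-6 / 4.211e-4 = 0.0229.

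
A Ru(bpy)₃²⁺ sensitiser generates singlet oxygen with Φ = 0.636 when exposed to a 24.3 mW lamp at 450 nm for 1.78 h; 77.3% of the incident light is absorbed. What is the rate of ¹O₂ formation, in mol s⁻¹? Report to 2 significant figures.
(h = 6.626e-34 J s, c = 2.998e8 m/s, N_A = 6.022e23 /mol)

Photon energy at 450 nm: hc/λ = (6.626e-34)(2.998e8)/(450e-9) = 4.414e-19 J.
Energy delivered: (24.3 mW)(6408 s) = 155.7 J.
Photons incident: 155.7 / 4.414e-19 = 3.527e20, i.e. 3.527e20/6.022e23 = 5.857e-4 mol.
Photons absorbed: 0.773 × 5.857e-4 = 4.527e-4 mol.
Product formed: 0.636 × 4.527e-4 = 2.879e-4 mol.
Rate: 2.879e-4 / 6408 s = 4.5e-8 mol s⁻¹.

4.5e-8 mol s⁻¹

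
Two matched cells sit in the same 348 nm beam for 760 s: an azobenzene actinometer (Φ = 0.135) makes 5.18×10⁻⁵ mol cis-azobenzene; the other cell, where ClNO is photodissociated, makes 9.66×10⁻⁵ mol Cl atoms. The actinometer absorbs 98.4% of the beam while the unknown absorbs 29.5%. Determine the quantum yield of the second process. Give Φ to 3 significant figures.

Φ = 0.840

Photons absorbed by the actinometer: 5.18×10⁻⁵ / 0.135 = 3.837×10⁻⁴ mol.
Incident flux: 3.837×10⁻⁴ / 0.984 = 3.899×10⁻⁴ einstein.
Absorbed by unknown: 0.295 × 3.899×10⁻⁴ = 1.150×10⁻⁴ mol.
Φ(unknown) = 9.66×10⁻⁵ / 1.150×10⁻⁴ = 0.840.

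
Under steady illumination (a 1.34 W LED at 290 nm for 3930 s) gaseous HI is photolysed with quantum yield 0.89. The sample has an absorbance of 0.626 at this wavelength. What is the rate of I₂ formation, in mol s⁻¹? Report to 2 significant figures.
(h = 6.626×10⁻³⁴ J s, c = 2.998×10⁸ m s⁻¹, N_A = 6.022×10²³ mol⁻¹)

2.2×10⁻⁶ mol s⁻¹

Photon energy at 290 nm: hc/λ = (6.626×10⁻³⁴)(2.998×10⁸)/(290×10⁻⁹) = 6.850×10⁻¹⁹ J.
Energy delivered: (1.34 W)(3930 s) = 5266 J.
Photons incident: 5266 / 6.850×10⁻¹⁹ = 7.688×10²¹, i.e. 7.688×10²¹/6.022×10²³ = 0.01277 mol.
Fraction absorbed: 1 − 10^(−0.626) = 0.7634.
Photons absorbed: 0.7634 × 0.01277 = 0.009749 mol.
Product formed: 0.89 × 0.009749 = 0.008677 mol.
Rate: 0.008677 / 3930 s = 2.2×10⁻⁶ mol s⁻¹.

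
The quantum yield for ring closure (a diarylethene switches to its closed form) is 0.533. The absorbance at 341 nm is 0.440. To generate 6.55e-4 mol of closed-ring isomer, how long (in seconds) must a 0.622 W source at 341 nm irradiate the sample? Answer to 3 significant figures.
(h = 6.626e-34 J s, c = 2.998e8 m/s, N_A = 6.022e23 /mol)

t ≈ 1090 s

Photons that must be absorbed: 6.55e-4 / 0.533 = 0.001229 mol.
Fraction absorbed: 1 − 10^(−0.440) = 0.6369.
Incident photons needed: 0.001229 / 0.6369 = 0.001930 mol.
Photon energy: hc/λ = 5.825e-19 J; per mole, 3.508e5 J mol⁻¹.
Energy required: 0.001930 × 3.508e5 = 677.0 J.
Time: 677.0 J / 0.622 W = 1090 s.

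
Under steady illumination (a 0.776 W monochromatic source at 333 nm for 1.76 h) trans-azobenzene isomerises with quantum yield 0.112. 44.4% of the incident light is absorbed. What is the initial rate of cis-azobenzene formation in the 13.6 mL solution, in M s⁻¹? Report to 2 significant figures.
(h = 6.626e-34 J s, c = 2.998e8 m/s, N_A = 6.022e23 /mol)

7.9e-6 M s⁻¹

Photon energy at 333 nm: hc/λ = (6.626e-34)(2.998e8)/(333e-9) = 5.965e-19 J.
Energy delivered: (0.776 W)(6336 s) = 4917 J.
Photons incident: 4917 / 5.965e-19 = 8.243e21, i.e. 8.243e21/6.022e23 = 0.01369 mol.
Photons absorbed: 0.444 × 0.01369 = 0.006078 mol.
Product formed: 0.112 × 0.006078 = 6.807e-4 mol.
Rate: 6.807e-4 mol / (6336 s × 0.0136 L) = 7.9e-6 M s⁻¹.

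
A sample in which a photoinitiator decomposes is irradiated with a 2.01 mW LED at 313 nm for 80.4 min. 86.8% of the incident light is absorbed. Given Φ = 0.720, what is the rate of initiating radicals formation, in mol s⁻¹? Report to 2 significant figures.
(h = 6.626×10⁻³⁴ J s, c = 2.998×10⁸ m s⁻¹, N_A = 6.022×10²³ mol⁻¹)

Photon energy at 313 nm: hc/λ = (6.626×10⁻³⁴)(2.998×10⁸)/(313×10⁻⁹) = 6.347×10⁻¹⁹ J.
Energy delivered: (2.01 mW)(4824 s) = 9.696 J.
Photons incident: 9.696 / 6.347×10⁻¹⁹ = 1.528×10¹⁹, i.e. 1.528×10¹⁹/6.022×10²³ = 2.537×10⁻⁵ mol.
Photons absorbed: 0.868 × 2.537×10⁻⁵ = 2.202×10⁻⁵ mol.
Product formed: 0.720 × 2.202×10⁻⁵ = 1.585×10⁻⁵ mol.
Rate: 1.585×10⁻⁵ / 4824 s = 3.3×10⁻⁹ mol s⁻¹.

3.3×10⁻⁹ mol s⁻¹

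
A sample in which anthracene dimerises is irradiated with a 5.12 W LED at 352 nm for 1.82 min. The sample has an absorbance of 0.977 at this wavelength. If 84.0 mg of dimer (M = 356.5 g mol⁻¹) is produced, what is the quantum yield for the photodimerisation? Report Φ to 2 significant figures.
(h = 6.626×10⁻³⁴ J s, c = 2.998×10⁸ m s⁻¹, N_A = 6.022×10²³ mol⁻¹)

Φ = 0.16

Product: 84.0 mg / 356.5 g mol⁻¹ = 2.356×10⁻⁴ mol.
Photon energy at 352 nm: hc/λ = (6.626×10⁻³⁴)(2.998×10⁸)/(352×10⁻⁹) = 5.643×10⁻¹⁹ J.
Energy delivered: (5.12 W)(109.2 s) = 559.1 J.
Photons incident: 559.1 / 5.643×10⁻¹⁹ = 9.908×10²⁰, i.e. 9.908×10²⁰/6.022×10²³ = 0.001645 mol.
Fraction absorbed: 1 − 10^(−0.977) = 0.8946.
Photons absorbed: 0.8946 × 0.001645 = 0.001472 mol.
Φ = 2.356×10⁻⁴ mol / 0.001472 mol photons = 0.16.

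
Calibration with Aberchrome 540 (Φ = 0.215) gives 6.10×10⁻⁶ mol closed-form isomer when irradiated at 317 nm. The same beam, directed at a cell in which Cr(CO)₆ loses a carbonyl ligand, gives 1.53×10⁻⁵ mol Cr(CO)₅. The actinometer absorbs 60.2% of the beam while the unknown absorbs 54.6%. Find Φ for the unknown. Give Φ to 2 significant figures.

Photons absorbed by the actinometer: 6.10×10⁻⁶ / 0.215 = 2.837×10⁻⁵ mol.
Incident flux: 2.837×10⁻⁵ / 0.602 = 4.713×10⁻⁵ einstein.
Absorbed by unknown: 0.546 × 4.713×10⁻⁵ = 2.573×10⁻⁵ mol.
Φ(unknown) = 1.53×10⁻⁵ / 2.573×10⁻⁵ = 0.59.

Φ = 0.59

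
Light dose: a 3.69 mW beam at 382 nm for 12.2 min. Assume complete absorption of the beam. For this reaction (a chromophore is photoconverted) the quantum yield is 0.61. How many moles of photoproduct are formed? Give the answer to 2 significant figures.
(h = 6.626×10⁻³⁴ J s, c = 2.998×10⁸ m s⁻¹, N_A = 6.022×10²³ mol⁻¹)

Photon energy at 382 nm: hc/λ = (6.626×10⁻³⁴)(2.998×10⁸)/(382×10⁻⁹) = 5.200×10⁻¹⁹ J.
Energy delivered: (3.69 mW)(732 s) = 2.701 J.
Photons incident: 2.701 / 5.200×10⁻¹⁹ = 5.194×10¹⁸, i.e. 5.194×10¹⁸/6.022×10²³ = 8.625×10⁻⁶ mol.
Product: Φ × n_abs = 0.61 × 8.625×10⁻⁶ = 5.261×10⁻⁶ mol.

5.3×10⁻⁶ mol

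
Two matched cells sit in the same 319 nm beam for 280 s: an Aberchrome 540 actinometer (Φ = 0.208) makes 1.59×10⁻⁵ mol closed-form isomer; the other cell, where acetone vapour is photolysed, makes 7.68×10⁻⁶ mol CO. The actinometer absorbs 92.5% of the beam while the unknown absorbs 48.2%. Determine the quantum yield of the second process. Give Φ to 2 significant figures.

Φ = 0.19

Photons absorbed by the actinometer: 1.59×10⁻⁵ / 0.208 = 7.644×10⁻⁵ mol.
Incident flux: 7.644×10⁻⁵ / 0.925 = 8.264×10⁻⁵ einstein.
Absorbed by unknown: 0.482 × 8.264×10⁻⁵ = 3.983×10⁻⁵ mol.
Φ(unknown) = 7.68×10⁻⁶ / 3.983×10⁻⁵ = 0.19.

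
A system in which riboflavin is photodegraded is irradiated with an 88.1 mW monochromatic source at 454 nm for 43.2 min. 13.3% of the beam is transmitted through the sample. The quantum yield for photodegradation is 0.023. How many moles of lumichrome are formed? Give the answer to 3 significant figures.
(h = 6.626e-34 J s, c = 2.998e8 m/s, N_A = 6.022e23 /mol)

Photon energy at 454 nm: hc/λ = (6.626e-34)(2.998e8)/(454e-9) = 4.375e-19 J.
Energy delivered: (88.1 mW)(2592 s) = 228.4 J.
Photons incident: 228.4 / 4.375e-19 = 5.221e20, i.e. 5.221e20/6.022e23 = 8.670e-4 mol.
Fraction absorbed: 1 − 13.3/100 = 0.8670.
Photons absorbed: 0.8670 × 8.670e-4 = 7.517e-4 mol.
Product: Φ × n_abs = 0.023 × 7.517e-4 = 1.729e-5 mol.

1.73e-5 mol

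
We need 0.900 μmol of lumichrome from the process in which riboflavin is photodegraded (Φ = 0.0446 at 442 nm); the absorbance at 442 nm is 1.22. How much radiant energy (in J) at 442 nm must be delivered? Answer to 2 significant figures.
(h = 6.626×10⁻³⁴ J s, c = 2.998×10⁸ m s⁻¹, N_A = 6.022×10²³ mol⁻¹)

5.8 J

Product: 0.900 μmol = 9.00×10⁻⁷ mol.
Photons that must be absorbed: 9.00×10⁻⁷ / 0.0446 = 2.018×10⁻⁵ mol.
Fraction absorbed: 1 − 10^(−1.22) = 0.9397.
Incident photons needed: 2.018×10⁻⁵ / 0.9397 = 2.147×10⁻⁵ mol.
Photon energy: hc/λ = 4.494×10⁻¹⁹ J; per mole, 2.706×10⁵ J mol⁻¹.
Energy required: 2.147×10⁻⁵ × 2.706×10⁵ = 5.8 J.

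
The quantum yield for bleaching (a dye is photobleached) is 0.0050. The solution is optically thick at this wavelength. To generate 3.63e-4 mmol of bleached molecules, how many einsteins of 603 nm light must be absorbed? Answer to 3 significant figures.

7.26e-5 einstein

Product: 3.63e-4 mmol = 3.63e-7 mol.
Photons that must be absorbed: 3.63e-7 / 0.0050 = 7.260e-5 mol.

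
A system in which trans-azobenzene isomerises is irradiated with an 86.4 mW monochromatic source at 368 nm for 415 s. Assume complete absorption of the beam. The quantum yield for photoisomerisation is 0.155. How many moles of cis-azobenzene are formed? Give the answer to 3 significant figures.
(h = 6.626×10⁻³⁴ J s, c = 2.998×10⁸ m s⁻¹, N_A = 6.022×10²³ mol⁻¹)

Photon energy at 368 nm: hc/λ = (6.626×10⁻³⁴)(2.998×10⁸)/(368×10⁻⁹) = 5.398×10⁻¹⁹ J.
Energy delivered: (86.4 mW)(415 s) = 35.86 J.
Photons incident: 35.86 / 5.398×10⁻¹⁹ = 6.643×10¹⁹, i.e. 6.643×10¹⁹/6.022×10²³ = 1.103×10⁻⁴ mol.
Product: Φ × n_abs = 0.155 × 1.103×10⁻⁴ = 1.710×10⁻⁵ mol.

1.71×10⁻⁵ mol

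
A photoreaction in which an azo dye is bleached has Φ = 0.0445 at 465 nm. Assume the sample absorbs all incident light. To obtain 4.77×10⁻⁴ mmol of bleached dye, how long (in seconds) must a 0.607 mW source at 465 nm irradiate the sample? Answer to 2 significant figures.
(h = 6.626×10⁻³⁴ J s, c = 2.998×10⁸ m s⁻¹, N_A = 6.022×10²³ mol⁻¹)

Product: 4.77×10⁻⁴ mmol = 4.77×10⁻⁷ mol.
Photons that must be absorbed: 4.77×10⁻⁷ / 0.0445 = 1.072×10⁻⁵ mol.
Photon energy: hc/λ = 4.272×10⁻¹⁹ J; per mole, 2.573×10⁵ J mol⁻¹.
Energy required: 1.072×10⁻⁵ × 2.573×10⁵ = 2.758 J.
Time: 2.758 J / 0.000607 W = 4500 s.

t ≈ 4500 s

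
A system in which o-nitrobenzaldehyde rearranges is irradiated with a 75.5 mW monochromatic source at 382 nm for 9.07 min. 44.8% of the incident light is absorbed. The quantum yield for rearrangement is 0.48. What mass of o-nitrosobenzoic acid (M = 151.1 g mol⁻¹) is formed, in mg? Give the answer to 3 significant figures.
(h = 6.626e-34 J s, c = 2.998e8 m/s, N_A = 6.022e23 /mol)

4.26 mg

Photon energy at 382 nm: hc/λ = (6.626e-34)(2.998e8)/(382e-9) = 5.200e-19 J.
Energy delivered: (75.5 mW)(544.2 s) = 41.09 J.
Photons incident: 41.09 / 5.200e-19 = 7.902e19, i.e. 7.902e19/6.022e23 = 1.312e-4 mol.
Photons absorbed: 0.448 × 1.312e-4 = 5.878e-5 mol.
Product: Φ × n_abs = 0.48 × 5.878e-5 = 2.821e-5 mol.
Mass: 2.821e-5 × 151.1 = 0.004263 g = 4.26 mg.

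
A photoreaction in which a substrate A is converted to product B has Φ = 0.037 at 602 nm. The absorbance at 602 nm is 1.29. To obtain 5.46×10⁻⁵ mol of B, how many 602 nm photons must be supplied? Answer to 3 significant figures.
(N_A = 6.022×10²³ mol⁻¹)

Photons that must be absorbed: 5.46×10⁻⁵ / 0.037 = 0.001476 mol.
Fraction absorbed: 1 − 10^(−1.29) = 0.9487.
Incident photons needed: 0.001476 / 0.9487 = 0.001556 mol.
Photon count: 0.001556 × 6.022×10²³ = 9.37×10²⁰.

9.37×10²⁰ photons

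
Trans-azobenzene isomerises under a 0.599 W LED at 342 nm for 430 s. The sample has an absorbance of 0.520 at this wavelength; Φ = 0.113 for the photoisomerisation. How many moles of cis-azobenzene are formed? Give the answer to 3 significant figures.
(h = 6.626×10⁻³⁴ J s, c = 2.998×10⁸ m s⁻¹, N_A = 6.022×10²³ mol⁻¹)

5.81×10⁻⁵ mol

Photon energy at 342 nm: hc/λ = (6.626×10⁻³⁴)(2.998×10⁸)/(342×10⁻⁹) = 5.808×10⁻¹⁹ J.
Energy delivered: (0.599 W)(430 s) = 257.6 J.
Photons incident: 257.6 / 5.808×10⁻¹⁹ = 4.435×10²⁰, i.e. 4.435×10²⁰/6.022×10²³ = 7.365×10⁻⁴ mol.
Fraction absorbed: 1 − 10^(−0.520) = 0.6980.
Photons absorbed: 0.6980 × 7.365×10⁻⁴ = 5.141×10⁻⁴ mol.
Product: Φ × n_abs = 0.113 × 5.141×10⁻⁴ = 5.809×10⁻⁵ mol.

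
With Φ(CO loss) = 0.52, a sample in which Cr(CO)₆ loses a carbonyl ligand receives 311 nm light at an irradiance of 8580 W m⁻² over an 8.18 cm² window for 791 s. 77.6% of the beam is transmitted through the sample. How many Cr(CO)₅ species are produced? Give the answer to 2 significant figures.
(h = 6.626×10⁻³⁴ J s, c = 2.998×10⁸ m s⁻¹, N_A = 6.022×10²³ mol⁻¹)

1.0×10²¹ species

Photon energy at 311 nm: hc/λ = (6.626×10⁻³⁴)(2.998×10⁸)/(311×10⁻⁹) = 6.387×10⁻¹⁹ J.
Energy delivered: (8580 W m⁻²)(8.18×10⁻⁴ m²)(791 s) = 5552 J.
Photons incident: 5552 / 6.387×10⁻¹⁹ = 8.693×10²¹, i.e. 8.693×10²¹/6.022×10²³ = 0.01444 mol.
Fraction absorbed: 1 − 77.6/100 = 0.2240.
Photons absorbed: 0.2240 × 0.01444 = 0.003235 mol.
Product: Φ × n_abs = 0.52 × 0.003235 = 0.001682 mol.
As a count: 0.001682 × 6.022×10²³ = 1.0×10²¹.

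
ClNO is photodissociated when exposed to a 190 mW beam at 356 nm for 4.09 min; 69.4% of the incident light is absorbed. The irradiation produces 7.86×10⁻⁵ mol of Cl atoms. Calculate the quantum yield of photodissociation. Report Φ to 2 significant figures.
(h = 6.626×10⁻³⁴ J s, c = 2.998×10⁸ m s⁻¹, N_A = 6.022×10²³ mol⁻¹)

Φ = 0.82

Photon energy at 356 nm: hc/λ = (6.626×10⁻³⁴)(2.998×10⁸)/(356×10⁻⁹) = 5.580×10⁻¹⁹ J.
Energy delivered: (190 mW)(245.4 s) = 46.63 J.
Photons incident: 46.63 / 5.580×10⁻¹⁹ = 8.357×10¹⁹, i.e. 8.357×10¹⁹/6.022×10²³ = 1.388×10⁻⁴ mol.
Photons absorbed: 0.694 × 1.388×10⁻⁴ = 9.633×10⁻⁵ mol.
Φ = 7.86×10⁻⁵ mol / 9.633×10⁻⁵ mol photons = 0.82.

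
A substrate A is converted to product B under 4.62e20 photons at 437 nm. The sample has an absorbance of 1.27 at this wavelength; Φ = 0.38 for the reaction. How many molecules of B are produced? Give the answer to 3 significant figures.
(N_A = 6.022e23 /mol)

1.66e20 molecules

Moles of photons: 4.62e20 / 6.022e23 = 7.672e-4 mol.
Fraction absorbed: 1 − 10^(−1.27) = 0.9463.
Photons absorbed: 0.9463 × 7.672e-4 = 7.260e-4 mol.
Product: Φ × n_abs = 0.38 × 7.260e-4 = 2.759e-4 mol.
As a count: 2.759e-4 × 6.022e23 = 1.66e20.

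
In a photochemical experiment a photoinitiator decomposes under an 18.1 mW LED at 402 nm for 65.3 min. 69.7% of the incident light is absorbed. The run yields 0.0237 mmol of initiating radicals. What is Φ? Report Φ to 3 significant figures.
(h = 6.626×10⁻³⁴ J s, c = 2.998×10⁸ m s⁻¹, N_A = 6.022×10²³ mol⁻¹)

Φ = 0.143

Product: 0.0237 mmol = 2.37×10⁻⁵ mol.
Photon energy at 402 nm: hc/λ = (6.626×10⁻³⁴)(2.998×10⁸)/(402×10⁻⁹) = 4.941×10⁻¹⁹ J.
Energy delivered: (18.1 mW)(3918 s) = 70.92 J.
Photons incident: 70.92 / 4.941×10⁻¹⁹ = 1.435×10²⁰, i.e. 1.435×10²⁰/6.022×10²³ = 2.383×10⁻⁴ mol.
Photons absorbed: 0.697 × 2.383×10⁻⁴ = 1.661×10⁻⁴ mol.
Φ = 2.37×10⁻⁵ mol / 1.661×10⁻⁴ mol photons = 0.143.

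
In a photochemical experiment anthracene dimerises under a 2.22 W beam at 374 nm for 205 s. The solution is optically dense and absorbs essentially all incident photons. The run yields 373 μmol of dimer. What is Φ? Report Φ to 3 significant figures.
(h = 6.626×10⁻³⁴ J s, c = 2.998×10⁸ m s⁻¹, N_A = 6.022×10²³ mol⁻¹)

Product: 373 μmol = 3.73×10⁻⁴ mol.
Photon energy at 374 nm: hc/λ = (6.626×10⁻³⁴)(2.998×10⁸)/(374×10⁻⁹) = 5.311×10⁻¹⁹ J.
Energy delivered: (2.22 W)(205 s) = 455.1 J.
Photons incident: 455.1 / 5.311×10⁻¹⁹ = 8.569×10²⁰, i.e. 8.569×10²⁰/6.022×10²³ = 0.001423 mol.
Φ = 3.73×10⁻⁴ mol / 0.001423 mol photons = 0.262.

Φ = 0.262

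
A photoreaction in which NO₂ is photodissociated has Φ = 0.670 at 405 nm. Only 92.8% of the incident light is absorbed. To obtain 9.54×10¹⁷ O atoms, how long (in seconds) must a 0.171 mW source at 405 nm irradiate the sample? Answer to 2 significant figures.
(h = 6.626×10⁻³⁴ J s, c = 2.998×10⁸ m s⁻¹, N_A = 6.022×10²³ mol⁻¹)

Product: 9.54×10¹⁷ / 6.022×10²³ = 1.584×10⁻⁶ mol.
Photons that must be absorbed: 1.584×10⁻⁶ / 0.670 = 2.364×10⁻⁶ mol.
Incident photons needed: 2.364×10⁻⁶ / 0.928 = 2.547×10⁻⁶ mol.
Photon energy: hc/λ = 4.905×10⁻¹⁹ J; per mole, 2.954×10⁵ J mol⁻¹.
Energy required: 2.547×10⁻⁶ × 2.954×10⁵ = 0.7524 J.
Time: 0.7524 J / 0.000171 W = 4400 s.

t ≈ 4400 s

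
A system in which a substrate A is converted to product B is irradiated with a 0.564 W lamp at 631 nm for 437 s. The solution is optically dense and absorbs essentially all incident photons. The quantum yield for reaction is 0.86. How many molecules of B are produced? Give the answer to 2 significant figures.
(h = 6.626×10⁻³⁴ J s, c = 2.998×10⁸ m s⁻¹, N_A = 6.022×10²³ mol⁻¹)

Photon energy at 631 nm: hc/λ = (6.626×10⁻³⁴)(2.998×10⁸)/(631×10⁻⁹) = 3.148×10⁻¹⁹ J.
Energy delivered: (0.564 W)(437 s) = 246.5 J.
Photons incident: 246.5 / 3.148×10⁻¹⁹ = 7.830×10²⁰, i.e. 7.830×10²⁰/6.022×10²³ = 0.001300 mol.
Product: Φ × n_abs = 0.86 × 0.001300 = 0.001118 mol.
As a count: 0.001118 × 6.022×10²³ = 6.7×10²⁰.

6.7×10²⁰ molecules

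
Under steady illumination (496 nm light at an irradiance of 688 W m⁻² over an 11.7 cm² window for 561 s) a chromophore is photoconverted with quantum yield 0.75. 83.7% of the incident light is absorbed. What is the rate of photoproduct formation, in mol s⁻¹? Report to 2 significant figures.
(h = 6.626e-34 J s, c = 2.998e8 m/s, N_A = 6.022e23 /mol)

Photon energy at 496 nm: hc/λ = (6.626e-34)(2.998e8)/(496e-9) = 4.005e-19 J.
Energy delivered: (688 W m⁻²)(11.7e-4 m²)(561 s) = 451.6 J.
Photons incident: 451.6 / 4.005e-19 = 1.128e21, i.e. 1.128e21/6.022e23 = 0.001873 mol.
Photons absorbed: 0.837 × 0.001873 = 0.001568 mol.
Product formed: 0.75 × 0.001568 = 0.001176 mol.
Rate: 0.001176 / 561 s = 2.1e-6 mol s⁻¹.

2.1e-6 mol s⁻¹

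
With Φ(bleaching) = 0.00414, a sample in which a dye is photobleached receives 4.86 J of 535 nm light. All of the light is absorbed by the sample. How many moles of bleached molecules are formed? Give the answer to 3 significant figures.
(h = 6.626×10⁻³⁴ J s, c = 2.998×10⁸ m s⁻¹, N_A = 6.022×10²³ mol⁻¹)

Photon energy at 535 nm: hc/λ = (6.626×10⁻³⁴)(2.998×10⁸)/(535×10⁻⁹) = 3.713×10⁻¹⁹ J.
Photons incident: 4.86 / 3.713×10⁻¹⁹ = 1.309×10¹⁹, i.e. 1.309×10¹⁹/6.022×10²³ = 2.174×10⁻⁵ mol.
Product: Φ × n_abs = 0.00414 × 2.174×10⁻⁵ = 9.000×10⁻⁸ mol.

9.00×10⁻⁸ mol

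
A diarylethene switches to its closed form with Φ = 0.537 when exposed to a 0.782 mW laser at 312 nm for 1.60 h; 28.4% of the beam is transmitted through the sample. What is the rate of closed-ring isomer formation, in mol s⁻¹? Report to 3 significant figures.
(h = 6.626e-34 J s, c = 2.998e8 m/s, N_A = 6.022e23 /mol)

7.84e-10 mol s⁻¹

Photon energy at 312 nm: hc/λ = (6.626e-34)(2.998e8)/(312e-9) = 6.367e-19 J.
Energy delivered: (0.782 mW)(5760 s) = 4.504 J.
Photons incident: 4.504 / 6.367e-19 = 7.074e18, i.e. 7.074e18/6.022e23 = 1.175e-5 mol.
Fraction absorbed: 1 − 28.4/100 = 0.7160.
Photons absorbed: 0.7160 × 1.175e-5 = 8.413e-6 mol.
Product formed: 0.537 × 8.413e-6 = 4.518e-6 mol.
Rate: 4.518e-6 / 5760 s = 7.84e-10 mol s⁻¹.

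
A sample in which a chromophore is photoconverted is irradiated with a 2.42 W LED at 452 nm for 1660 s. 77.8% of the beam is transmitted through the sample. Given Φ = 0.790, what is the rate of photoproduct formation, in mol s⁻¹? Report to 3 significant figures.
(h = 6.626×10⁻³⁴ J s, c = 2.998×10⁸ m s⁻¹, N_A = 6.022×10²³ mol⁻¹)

Photon energy at 452 nm: hc/λ = (6.626×10⁻³⁴)(2.998×10⁸)/(452×10⁻⁹) = 4.395×10⁻¹⁹ J.
Energy delivered: (2.42 W)(1660 s) = 4017 J.
Photons incident: 4017 / 4.395×10⁻¹⁹ = 9.140×10²¹, i.e. 9.140×10²¹/6.022×10²³ = 0.01518 mol.
Fraction absorbed: 1 − 77.8/100 = 0.2220.
Photons absorbed: 0.2220 × 0.01518 = 0.003370 mol.
Product formed: 0.790 × 0.003370 = 0.002662 mol.
Rate: 0.002662 / 1660 s = 1.60×10⁻⁶ mol s⁻¹.

1.60×10⁻⁶ mol s⁻¹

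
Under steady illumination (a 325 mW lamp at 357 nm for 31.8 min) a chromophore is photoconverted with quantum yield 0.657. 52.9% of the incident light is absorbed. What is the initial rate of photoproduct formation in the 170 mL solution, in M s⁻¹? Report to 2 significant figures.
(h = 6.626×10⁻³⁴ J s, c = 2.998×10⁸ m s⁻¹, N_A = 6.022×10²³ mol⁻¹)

Photon energy at 357 nm: hc/λ = (6.626×10⁻³⁴)(2.998×10⁸)/(357×10⁻⁹) = 5.564×10⁻¹⁹ J.
Energy delivered: (325 mW)(1908 s) = 620.1 J.
Photons incident: 620.1 / 5.564×10⁻¹⁹ = 1.114×10²¹, i.e. 1.114×10²¹/6.022×10²³ = 0.001850 mol.
Photons absorbed: 0.529 × 0.001850 = 9.787×10⁻⁴ mol.
Product formed: 0.657 × 9.787×10⁻⁴ = 6.430×10⁻⁴ mol.
Rate: 6.430×10⁻⁴ mol / (1908 s × 0.17 L) = 2.0×10⁻⁶ M s⁻¹.

2.0×10⁻⁶ M s⁻¹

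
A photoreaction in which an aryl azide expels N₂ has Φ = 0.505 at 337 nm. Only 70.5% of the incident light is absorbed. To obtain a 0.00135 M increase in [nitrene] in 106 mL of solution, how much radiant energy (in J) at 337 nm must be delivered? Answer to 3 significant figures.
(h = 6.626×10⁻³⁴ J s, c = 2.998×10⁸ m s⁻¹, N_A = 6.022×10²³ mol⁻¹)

Product: (0.00135 M)(0.106 L) = 1.431×10⁻⁴ mol.
Photons that must be absorbed: 1.431×10⁻⁴ / 0.505 = 2.834×10⁻⁴ mol.
Incident photons needed: 2.834×10⁻⁴ / 0.705 = 4.020×10⁻⁴ mol.
Photon energy: hc/λ = 5.895×10⁻¹⁹ J; per mole, 3.550×10⁵ J mol⁻¹.
Energy required: 4.020×10⁻⁴ × 3.550×10⁵ = 143 J.

143 J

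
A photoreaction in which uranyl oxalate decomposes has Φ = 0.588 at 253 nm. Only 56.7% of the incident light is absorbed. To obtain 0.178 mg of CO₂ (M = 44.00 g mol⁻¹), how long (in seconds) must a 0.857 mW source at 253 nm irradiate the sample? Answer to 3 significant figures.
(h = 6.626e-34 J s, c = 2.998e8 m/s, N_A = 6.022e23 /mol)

t ≈ 6690 s

Product: 0.178 mg / 44.00 g mol⁻¹ = 4.045e-6 mol.
Photons that must be absorbed: 4.045e-6 / 0.588 = 6.879e-6 mol.
Incident photons needed: 6.879e-6 / 0.567 = 1.213e-5 mol.
Photon energy: hc/λ = 7.852e-19 J; per mole, 4.728e5 J mol⁻¹.
Energy required: 1.213e-5 × 4.728e5 = 5.735 J.
Time: 5.735 J / 0.000857 W = 6690 s.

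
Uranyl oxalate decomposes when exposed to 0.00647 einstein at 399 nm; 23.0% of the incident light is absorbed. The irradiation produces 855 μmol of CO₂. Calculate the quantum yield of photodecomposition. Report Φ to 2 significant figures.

Φ = 0.57

Product: 855 μmol = 8.55×10⁻⁴ mol.
Photons absorbed: 0.230 × 0.00647 = 0.001488 mol.
Φ = 8.55×10⁻⁴ mol / 0.001488 mol photons = 0.57.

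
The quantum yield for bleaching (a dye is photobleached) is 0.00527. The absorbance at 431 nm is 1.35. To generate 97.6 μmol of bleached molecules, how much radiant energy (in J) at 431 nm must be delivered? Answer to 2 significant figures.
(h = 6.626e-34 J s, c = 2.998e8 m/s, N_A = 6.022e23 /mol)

Product: 97.6 μmol = 9.76e-5 mol.
Photons that must be absorbed: 9.76e-5 / 0.00527 = 0.01852 mol.
Fraction absorbed: 1 − 10^(−1.35) = 0.9553.
Incident photons needed: 0.01852 / 0.9553 = 0.01939 mol.
Photon energy: hc/λ = 4.609e-19 J; per mole, 2.776e5 J mol⁻¹.
Energy required: 0.01939 × 2.776e5 = 5400 J.

5400 J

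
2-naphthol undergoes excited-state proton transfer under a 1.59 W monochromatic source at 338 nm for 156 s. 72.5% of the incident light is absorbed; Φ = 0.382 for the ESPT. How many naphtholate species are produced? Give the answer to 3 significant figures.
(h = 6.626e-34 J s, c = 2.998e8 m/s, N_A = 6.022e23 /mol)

Photon energy at 338 nm: hc/λ = (6.626e-34)(2.998e8)/(338e-9) = 5.877e-19 J.
Energy delivered: (1.59 W)(156 s) = 248.0 J.
Photons incident: 248.0 / 5.877e-19 = 4.220e20, i.e. 4.220e20/6.022e23 = 7.008e-4 mol.
Photons absorbed: 0.725 × 7.008e-4 = 5.081e-4 mol.
Product: Φ × n_abs = 0.382 × 5.081e-4 = 1.941e-4 mol.
As a count: 1.941e-4 × 6.022e23 = 1.17e20.

1.17e20 species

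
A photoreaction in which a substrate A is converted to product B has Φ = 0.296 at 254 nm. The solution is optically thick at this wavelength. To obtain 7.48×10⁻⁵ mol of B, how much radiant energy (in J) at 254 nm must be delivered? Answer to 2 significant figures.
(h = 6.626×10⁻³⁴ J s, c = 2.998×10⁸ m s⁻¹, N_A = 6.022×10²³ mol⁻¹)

120 J

Photons that must be absorbed: 7.48×10⁻⁵ / 0.296 = 2.527×10⁻⁴ mol.
Photon energy: hc/λ = 7.821×10⁻¹⁹ J; per mole, 4.710×10⁵ J mol⁻¹.
Energy required: 2.527×10⁻⁴ × 4.710×10⁵ = 120 J.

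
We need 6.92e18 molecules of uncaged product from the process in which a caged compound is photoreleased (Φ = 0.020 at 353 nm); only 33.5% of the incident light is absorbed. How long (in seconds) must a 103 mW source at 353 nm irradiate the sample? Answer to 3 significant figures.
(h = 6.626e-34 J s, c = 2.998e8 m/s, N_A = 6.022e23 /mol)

t ≈ 5640 s

Product: 6.92e18 / 6.022e23 = 1.149e-5 mol.
Photons that must be absorbed: 1.149e-5 / 0.020 = 5.745e-4 mol.
Incident photons needed: 5.745e-4 / 0.335 = 0.001715 mol.
Photon energy: hc/λ = 5.627e-19 J; per mole, 3.389e5 J mol⁻¹.
Energy required: 0.001715 × 3.389e5 = 581.2 J.
Time: 581.2 J / 0.103 W = 5640 s.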